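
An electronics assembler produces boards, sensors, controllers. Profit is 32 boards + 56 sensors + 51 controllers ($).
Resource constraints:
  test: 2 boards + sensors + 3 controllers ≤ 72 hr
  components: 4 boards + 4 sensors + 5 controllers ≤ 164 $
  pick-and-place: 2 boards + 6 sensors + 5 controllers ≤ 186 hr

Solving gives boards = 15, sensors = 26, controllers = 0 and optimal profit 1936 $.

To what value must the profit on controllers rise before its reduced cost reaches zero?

55

Binding: components and pick-and-place. Non-binding: test (16 unused).
By complementary slackness, y = 0 for the non-binding constraint.
From A_Bᵀ y = c: 4·y_components + 2·y_pick-and-place = 32; 4·y_components + 6·y_pick-and-place = 56.
→ y_components = 5 and y_pick-and-place = 6.
controllers enters the basis when its profit ≥ yᵀa₃ = 5·5 + 6·5 = 55.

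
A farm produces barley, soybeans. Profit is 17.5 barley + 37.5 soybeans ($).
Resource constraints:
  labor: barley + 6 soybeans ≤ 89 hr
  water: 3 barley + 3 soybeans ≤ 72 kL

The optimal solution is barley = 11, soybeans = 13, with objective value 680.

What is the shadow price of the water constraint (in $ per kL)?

Both labor and water are binding at x*.
From A_Bᵀ y = c: 1·y_labor + 3·y_water = 17.5; 6·y_labor + 3·y_water = 37.5.
This yields shadow prices y_labor = 4, y_water = 4.5.
Shadow price of water = 4.5.

4.5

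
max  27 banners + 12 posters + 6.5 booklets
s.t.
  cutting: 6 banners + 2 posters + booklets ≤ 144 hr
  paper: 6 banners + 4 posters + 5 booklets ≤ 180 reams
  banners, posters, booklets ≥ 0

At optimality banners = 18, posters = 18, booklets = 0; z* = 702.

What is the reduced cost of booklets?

-4

Both cutting and paper are binding at x*.
Dual feasibility on the basic columns requires 6·y_cutting + 6·y_paper = 27, 2·y_cutting + 4·y_paper = 12.
→ y_cutting = 3 and y_paper = 1.5.
Reduced cost of booklets: c₃ − yᵀa₃ = 6.5 − (3·1 + 1.5·5) = 6.5 − 10.5 = -4.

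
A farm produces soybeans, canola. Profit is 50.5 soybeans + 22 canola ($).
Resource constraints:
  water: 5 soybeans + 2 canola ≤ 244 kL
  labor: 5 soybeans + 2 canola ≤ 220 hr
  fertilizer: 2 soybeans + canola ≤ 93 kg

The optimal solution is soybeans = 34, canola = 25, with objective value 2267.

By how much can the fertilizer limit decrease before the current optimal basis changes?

5

Binding constraints: labor, fertilizer. The basis is B = [[5,2],[2,1]] with det 1.
Per unit decrease in fertilizer, x* moves by d = (2, -5).
The basis stays optimal until canola reaches 0; allowable decrease = 5 kg.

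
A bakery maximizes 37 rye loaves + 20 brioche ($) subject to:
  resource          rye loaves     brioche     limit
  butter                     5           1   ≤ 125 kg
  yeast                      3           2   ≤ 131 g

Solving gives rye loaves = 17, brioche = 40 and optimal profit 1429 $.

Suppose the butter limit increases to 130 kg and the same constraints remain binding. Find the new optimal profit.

1439

At the optimum: butter uses 125 of 125 (binding); yeast uses 131 of 131 (binding).
From A_Bᵀ y = c: 5·y_butter + 3·y_yeast = 37; 1·y_butter + 2·y_yeast = 20.
This yields shadow prices y_butter = 2, y_yeast = 9.
Δz = y_butter·Δb = 2 × (5) = 10, so new z* = 1429 + 10 = 1439.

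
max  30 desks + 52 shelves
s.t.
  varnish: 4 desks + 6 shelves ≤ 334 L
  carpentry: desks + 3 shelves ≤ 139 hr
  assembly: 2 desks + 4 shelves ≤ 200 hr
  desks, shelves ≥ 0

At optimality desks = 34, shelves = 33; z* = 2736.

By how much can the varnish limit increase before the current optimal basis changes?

Binding constraints: varnish, assembly. The basis is B = [[4,6],[2,4]] with det 4.
Per unit increase in varnish, x* moves by d = (1, -0.5).
The basis stays optimal until shelves reaches 0; allowable increase = 66 L.

66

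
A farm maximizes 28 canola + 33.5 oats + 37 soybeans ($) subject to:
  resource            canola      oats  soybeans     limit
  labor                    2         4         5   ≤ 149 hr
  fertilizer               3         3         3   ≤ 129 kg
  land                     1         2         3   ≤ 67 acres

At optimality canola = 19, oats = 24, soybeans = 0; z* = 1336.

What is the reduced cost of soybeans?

Check each constraint at x*: labor 134/149 (slack 15); fertilizer 129/129 (tight); land 67/67 (tight).
By complementary slackness, y = 0 for the non-binding constraint.
From A_Bᵀ y = c: 3·y_fertilizer + 1·y_land = 28; 3·y_fertilizer + 2·y_land = 33.5.
→ y_fertilizer = 7.5 and y_land = 5.5.
Reduced cost of soybeans: c₃ − yᵀa₃ = 37 − (7.5·3 + 5.5·3) = 37 − 39 = -2.

-2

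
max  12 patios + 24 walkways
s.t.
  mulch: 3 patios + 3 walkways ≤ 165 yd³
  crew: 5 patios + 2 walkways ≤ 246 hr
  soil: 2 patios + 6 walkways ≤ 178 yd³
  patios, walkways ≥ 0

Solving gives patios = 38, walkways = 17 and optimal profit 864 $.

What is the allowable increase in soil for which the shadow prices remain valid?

152

Binding constraints: mulch, soil. The basis is B = [[3,3],[2,6]] with det 12.
Per unit increase in soil, x* moves by d = (-0.25, 0.25).
The basis stays optimal until patios reaches 0; allowable increase = 152 yd³.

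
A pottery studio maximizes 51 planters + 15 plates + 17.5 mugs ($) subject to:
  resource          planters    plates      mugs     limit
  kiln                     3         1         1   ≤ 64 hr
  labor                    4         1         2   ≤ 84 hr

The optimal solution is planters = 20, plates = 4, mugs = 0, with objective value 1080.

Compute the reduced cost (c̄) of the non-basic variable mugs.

Check each constraint at x*: kiln 64/64 (tight); labor 84/84 (tight).
The binding rows give the dual system: 3·y_kiln + 4·y_labor = 51 and 1·y_kiln + 1·y_labor = 15.
This yields shadow prices y_kiln = 9, y_labor = 6.
Reduced cost of mugs: c₃ − yᵀa₃ = 17.5 − (9·1 + 6·2) = 17.5 − 21 = -3.5.

-3.5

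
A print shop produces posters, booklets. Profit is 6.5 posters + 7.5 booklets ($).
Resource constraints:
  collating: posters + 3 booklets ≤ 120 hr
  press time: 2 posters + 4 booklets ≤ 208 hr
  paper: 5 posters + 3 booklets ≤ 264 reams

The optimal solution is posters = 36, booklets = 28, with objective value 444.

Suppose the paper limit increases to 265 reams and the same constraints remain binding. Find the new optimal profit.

445

Binding: collating and paper. Non-binding: press time (24 unused).
By complementary slackness, y = 0 for the non-binding constraint.
From A_Bᵀ y = c: 1·y_collating + 5·y_paper = 6.5; 3·y_collating + 3·y_paper = 7.5.
This yields shadow prices y_collating = 1.5, y_paper = 1.
Δz = y_paper·Δb = 1 × (1) = 1, so new z* = 444 + 1 = 445.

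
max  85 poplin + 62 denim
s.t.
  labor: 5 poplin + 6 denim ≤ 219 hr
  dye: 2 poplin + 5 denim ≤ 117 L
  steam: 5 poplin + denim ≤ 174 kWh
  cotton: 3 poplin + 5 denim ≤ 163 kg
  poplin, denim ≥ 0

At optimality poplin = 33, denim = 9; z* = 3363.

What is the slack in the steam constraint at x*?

steam used = 5·33 + 1·9 = 174; slack = 174 − 174 = 0.

0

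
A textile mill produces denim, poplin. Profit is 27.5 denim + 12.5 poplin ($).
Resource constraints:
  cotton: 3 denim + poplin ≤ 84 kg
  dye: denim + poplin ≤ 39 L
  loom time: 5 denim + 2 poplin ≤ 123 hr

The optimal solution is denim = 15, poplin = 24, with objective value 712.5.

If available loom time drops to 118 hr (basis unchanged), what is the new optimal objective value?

At the optimum: cotton uses 69 of 84 (slack = 15); dye uses 39 of 39 (binding); loom time uses 123 of 123 (binding).
By complementary slackness, y = 0 for the non-binding constraint.
From A_Bᵀ y = c: 1·y_dye + 5·y_loom time = 27.5; 1·y_dye + 2·y_loom time = 12.5.
→ y_dye = 2.5 and y_loom time = 5.
Δz = y_loom time·Δb = 5 × (-5) = -25, so new z* = 712.5 − 25 = 687.5.

687.5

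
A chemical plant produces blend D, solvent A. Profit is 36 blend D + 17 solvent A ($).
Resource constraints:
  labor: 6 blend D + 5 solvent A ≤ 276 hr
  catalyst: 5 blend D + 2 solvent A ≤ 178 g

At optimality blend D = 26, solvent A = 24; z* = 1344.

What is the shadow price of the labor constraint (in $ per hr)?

1

Check each constraint at x*: labor 276/276 (tight); catalyst 178/178 (tight).
Dual feasibility on the basic columns requires 6·y_labor + 5·y_catalyst = 36, 5·y_labor + 2·y_catalyst = 17.
Solving: y_labor = 1, y_catalyst = 6.
Shadow price of labor = 1.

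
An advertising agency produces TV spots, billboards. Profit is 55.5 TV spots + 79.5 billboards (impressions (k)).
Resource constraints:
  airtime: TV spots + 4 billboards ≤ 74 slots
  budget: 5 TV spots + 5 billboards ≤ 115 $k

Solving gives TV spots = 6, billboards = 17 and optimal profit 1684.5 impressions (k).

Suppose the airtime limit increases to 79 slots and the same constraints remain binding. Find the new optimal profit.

Both airtime and budget are binding at x*.
Dual feasibility on the basic columns requires 1·y_airtime + 5·y_budget = 55.5, 4·y_airtime + 5·y_budget = 79.5.
This yields shadow prices y_airtime = 8, y_budget = 9.5.
Δz = y_airtime·Δb = 8 × (5) = 40, so new z* = 1684.5 + 40 = 1724.5.

1724.5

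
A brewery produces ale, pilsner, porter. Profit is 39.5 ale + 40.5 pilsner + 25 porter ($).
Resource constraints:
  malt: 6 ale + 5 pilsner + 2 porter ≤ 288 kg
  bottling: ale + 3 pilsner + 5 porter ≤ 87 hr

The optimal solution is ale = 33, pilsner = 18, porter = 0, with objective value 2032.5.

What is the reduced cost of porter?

At the optimum: malt uses 288 of 288 (binding); bottling uses 87 of 87 (binding).
The binding rows give the dual system: 6·y_malt + 1·y_bottling = 39.5 and 5·y_malt + 3·y_bottling = 40.5.
Solving: y_malt = 6, y_bottling = 3.5.
Reduced cost of porter: c₃ − yᵀa₃ = 25 − (6·2 + 3.5·5) = 25 − 29.5 = -4.5.

-4.5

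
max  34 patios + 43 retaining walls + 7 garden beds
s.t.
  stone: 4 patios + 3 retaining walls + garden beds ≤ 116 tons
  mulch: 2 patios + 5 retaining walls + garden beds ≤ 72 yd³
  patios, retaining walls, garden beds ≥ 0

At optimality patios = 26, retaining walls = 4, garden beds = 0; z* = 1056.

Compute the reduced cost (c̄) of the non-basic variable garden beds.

-4

Check each constraint at x*: stone 116/116 (tight); mulch 72/72 (tight).
Dual feasibility on the basic columns requires 4·y_stone + 2·y_mulch = 34, 3·y_stone + 5·y_mulch = 43.
This yields shadow prices y_stone = 6, y_mulch = 5.
Reduced cost of garden beds: c₃ − yᵀa₃ = 7 − (6·1 + 5·1) = 7 − 11 = -4.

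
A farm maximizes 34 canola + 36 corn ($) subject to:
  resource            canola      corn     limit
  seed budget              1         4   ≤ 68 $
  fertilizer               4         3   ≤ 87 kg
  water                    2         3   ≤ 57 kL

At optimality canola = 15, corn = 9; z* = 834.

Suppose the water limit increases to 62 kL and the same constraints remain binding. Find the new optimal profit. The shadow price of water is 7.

869

Δb = 5, so new z* = 834 + (7)·(5) = 834 + 35 = 869.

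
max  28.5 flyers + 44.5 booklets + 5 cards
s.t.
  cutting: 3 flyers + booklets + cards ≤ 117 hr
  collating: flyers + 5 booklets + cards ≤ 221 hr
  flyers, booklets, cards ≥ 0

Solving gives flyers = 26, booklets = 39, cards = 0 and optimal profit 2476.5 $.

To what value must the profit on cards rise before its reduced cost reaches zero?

Check each constraint at x*: cutting 117/117 (tight); collating 221/221 (tight).
The binding rows give the dual system: 3·y_cutting + 1·y_collating = 28.5 and 1·y_cutting + 5·y_collating = 44.5.
Solving: y_cutting = 7, y_collating = 7.5.
cards enters the basis when its profit ≥ yᵀa₃ = 7·1 + 7.5·1 = 14.5.

14.5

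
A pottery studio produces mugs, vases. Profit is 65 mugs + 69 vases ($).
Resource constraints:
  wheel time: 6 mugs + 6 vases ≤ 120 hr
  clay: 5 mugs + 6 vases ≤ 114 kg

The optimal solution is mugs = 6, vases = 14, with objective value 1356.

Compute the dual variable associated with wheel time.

7.5

At the optimum: wheel time uses 120 of 120 (binding); clay uses 114 of 114 (binding).
The binding rows give the dual system: 6·y_wheel time + 5·y_clay = 65 and 6·y_wheel time + 6·y_clay = 69.
This yields shadow prices y_wheel time = 7.5, y_clay = 4.
Shadow price of wheel time = 7.5.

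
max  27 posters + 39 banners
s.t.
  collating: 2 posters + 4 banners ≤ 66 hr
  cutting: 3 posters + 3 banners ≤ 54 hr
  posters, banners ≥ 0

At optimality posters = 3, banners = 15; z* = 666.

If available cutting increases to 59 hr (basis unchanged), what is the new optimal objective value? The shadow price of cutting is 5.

691

Δb = 5, so new z* = 666 + (5)·(5) = 666 + 25 = 691.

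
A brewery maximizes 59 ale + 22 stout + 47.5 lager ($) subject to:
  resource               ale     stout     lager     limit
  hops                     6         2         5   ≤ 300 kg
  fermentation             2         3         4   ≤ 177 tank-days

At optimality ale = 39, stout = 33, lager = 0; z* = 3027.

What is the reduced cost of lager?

-4

At the optimum: hops uses 300 of 300 (binding); fermentation uses 177 of 177 (binding).
The binding rows give the dual system: 6·y_hops + 2·y_fermentation = 59 and 2·y_hops + 3·y_fermentation = 22.
→ y_hops = 9.5 and y_fermentation = 1.
Reduced cost of lager: c₃ − yᵀa₃ = 47.5 − (9.5·5 + 1·4) = 47.5 − 51.5 = -4.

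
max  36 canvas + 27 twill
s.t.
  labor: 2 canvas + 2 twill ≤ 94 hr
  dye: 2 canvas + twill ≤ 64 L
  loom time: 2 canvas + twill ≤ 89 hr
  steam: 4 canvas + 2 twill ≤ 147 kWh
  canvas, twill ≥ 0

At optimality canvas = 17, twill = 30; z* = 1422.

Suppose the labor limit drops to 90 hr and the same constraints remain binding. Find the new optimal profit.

At the optimum: labor uses 94 of 94 (binding); dye uses 64 of 64 (binding); loom time uses 64 of 89 (slack = 25); steam uses 128 of 147 (slack = 19).
By complementary slackness, y = 0 for the non-binding constraints.
Dual feasibility on the basic columns requires 2·y_labor + 2·y_dye = 36, 2·y_labor + 1·y_dye = 27.
This yields shadow prices y_labor = 9, y_dye = 9.
Δz = y_labor·Δb = 9 × (-4) = -36, so new z* = 1422 − 36 = 1386.

1386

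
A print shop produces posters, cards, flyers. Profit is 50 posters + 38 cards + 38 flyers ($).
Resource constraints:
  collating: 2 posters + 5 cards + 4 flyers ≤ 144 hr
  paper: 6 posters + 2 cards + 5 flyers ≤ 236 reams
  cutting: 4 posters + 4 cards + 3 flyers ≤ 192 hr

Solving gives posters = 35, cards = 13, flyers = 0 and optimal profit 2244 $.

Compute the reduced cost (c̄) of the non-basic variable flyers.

Binding: paper and cutting. Non-binding: collating (9 unused).
Slack constraints have shadow price 0 (complementary slackness).
Dual feasibility on the basic columns requires 6·y_paper + 4·y_cutting = 50, 2·y_paper + 4·y_cutting = 38.
→ y_paper = 3 and y_cutting = 8.
Reduced cost of flyers: c₃ − yᵀa₃ = 38 − (3·5 + 8·3) = 38 − 39 = -1.

-1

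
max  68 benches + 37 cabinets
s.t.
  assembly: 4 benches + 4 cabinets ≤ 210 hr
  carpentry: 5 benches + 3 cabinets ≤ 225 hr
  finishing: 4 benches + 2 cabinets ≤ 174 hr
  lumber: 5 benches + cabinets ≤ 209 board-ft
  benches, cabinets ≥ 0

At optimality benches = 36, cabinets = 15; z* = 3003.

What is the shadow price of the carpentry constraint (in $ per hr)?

6

Binding: carpentry and finishing. Non-binding: assembly (6 unused), lumber (14 unused).
By complementary slackness, y = 0 for the non-binding constraints.
Dual feasibility on the basic columns requires 5·y_carpentry + 4·y_finishing = 68, 3·y_carpentry + 2·y_finishing = 37.
Solving: y_carpentry = 6, y_finishing = 9.5.
Shadow price of carpentry = 6.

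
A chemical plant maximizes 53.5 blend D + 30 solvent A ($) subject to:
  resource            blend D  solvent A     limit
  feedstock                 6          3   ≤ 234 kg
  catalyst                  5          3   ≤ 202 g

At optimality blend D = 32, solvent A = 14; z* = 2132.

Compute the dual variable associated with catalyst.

6.5

At the optimum: feedstock uses 234 of 234 (binding); catalyst uses 202 of 202 (binding).
Dual feasibility on the basic columns requires 6·y_feedstock + 5·y_catalyst = 53.5, 3·y_feedstock + 3·y_catalyst = 30.
This yields shadow prices y_feedstock = 3.5, y_catalyst = 6.5.
Shadow price of catalyst = 6.5.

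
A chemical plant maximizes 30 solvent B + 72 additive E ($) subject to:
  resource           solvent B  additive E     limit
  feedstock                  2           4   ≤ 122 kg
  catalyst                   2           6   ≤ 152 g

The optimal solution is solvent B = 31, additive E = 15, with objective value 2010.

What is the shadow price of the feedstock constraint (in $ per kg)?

9

At the optimum: feedstock uses 122 of 122 (binding); catalyst uses 152 of 152 (binding).
Dual feasibility on the basic columns requires 2·y_feedstock + 2·y_catalyst = 30, 4·y_feedstock + 6·y_catalyst = 72.
→ y_feedstock = 9 and y_catalyst = 6.
Shadow price of feedstock = 9.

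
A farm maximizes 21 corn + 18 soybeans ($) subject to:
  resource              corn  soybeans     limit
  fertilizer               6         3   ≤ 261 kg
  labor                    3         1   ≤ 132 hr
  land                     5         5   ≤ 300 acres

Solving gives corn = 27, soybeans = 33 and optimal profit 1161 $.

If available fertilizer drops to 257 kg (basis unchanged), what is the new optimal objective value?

At the optimum: fertilizer uses 261 of 261 (binding); labor uses 114 of 132 (slack = 18); land uses 300 of 300 (binding).
Since labor is not tight, its dual is 0.
From A_Bᵀ y = c: 6·y_fertilizer + 5·y_land = 21; 3·y_fertilizer + 5·y_land = 18.
→ y_fertilizer = 1 and y_land = 3.
Δz = y_fertilizer·Δb = 1 × (-4) = -4, so new z* = 1161 − 4 = 1157.

1157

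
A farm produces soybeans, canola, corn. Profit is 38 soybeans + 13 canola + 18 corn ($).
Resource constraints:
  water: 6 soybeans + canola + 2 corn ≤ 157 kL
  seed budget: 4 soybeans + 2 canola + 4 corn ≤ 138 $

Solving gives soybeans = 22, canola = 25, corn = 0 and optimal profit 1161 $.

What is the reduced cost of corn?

Both water and seed budget are binding at x*.
Dual feasibility on the basic columns requires 6·y_water + 4·y_seed budget = 38, 1·y_water + 2·y_seed budget = 13.
This yields shadow prices y_water = 3, y_seed budget = 5.
Reduced cost of corn: c₃ − yᵀa₃ = 18 − (3·2 + 5·4) = 18 − 26 = -8.

-8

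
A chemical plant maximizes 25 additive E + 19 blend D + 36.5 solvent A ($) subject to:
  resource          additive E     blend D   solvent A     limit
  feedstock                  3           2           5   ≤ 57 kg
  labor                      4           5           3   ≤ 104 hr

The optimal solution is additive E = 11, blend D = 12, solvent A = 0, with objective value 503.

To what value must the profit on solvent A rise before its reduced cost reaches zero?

38

At the optimum: feedstock uses 57 of 57 (binding); labor uses 104 of 104 (binding).
The binding rows give the dual system: 3·y_feedstock + 4·y_labor = 25 and 2·y_feedstock + 5·y_labor = 19.
This yields shadow prices y_feedstock = 7, y_labor = 1.
solvent A enters the basis when its profit ≥ yᵀa₃ = 7·5 + 1·3 = 38.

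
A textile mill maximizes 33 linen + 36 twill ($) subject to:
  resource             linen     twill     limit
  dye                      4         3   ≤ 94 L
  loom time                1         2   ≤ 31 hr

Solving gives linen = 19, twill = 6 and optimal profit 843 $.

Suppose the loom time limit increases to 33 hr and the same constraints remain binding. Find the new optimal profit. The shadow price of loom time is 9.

861

Δb = 2, so new z* = 843 + (9)·(2) = 843 + 18 = 861.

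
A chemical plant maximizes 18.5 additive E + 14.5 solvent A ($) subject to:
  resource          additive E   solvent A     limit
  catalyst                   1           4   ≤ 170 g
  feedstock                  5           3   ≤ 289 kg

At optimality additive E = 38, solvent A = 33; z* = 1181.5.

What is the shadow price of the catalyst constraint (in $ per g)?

1

Both catalyst and feedstock are binding at x*.
From A_Bᵀ y = c: 1·y_catalyst + 5·y_feedstock = 18.5; 4·y_catalyst + 3·y_feedstock = 14.5.
→ y_catalyst = 1 and y_feedstock = 3.5.
Shadow price of catalyst = 1.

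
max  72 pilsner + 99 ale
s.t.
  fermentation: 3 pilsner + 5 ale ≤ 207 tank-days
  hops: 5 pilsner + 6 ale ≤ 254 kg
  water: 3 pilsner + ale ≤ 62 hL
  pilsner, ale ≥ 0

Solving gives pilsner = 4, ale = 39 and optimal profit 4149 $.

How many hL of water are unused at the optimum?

water used = 3·4 + 1·39 = 51; slack = 62 − 51 = 11.

11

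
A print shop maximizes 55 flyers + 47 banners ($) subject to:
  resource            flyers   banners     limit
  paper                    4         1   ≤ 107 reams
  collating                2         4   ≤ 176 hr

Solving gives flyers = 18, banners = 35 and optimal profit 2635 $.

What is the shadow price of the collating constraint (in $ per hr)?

9.5

Check each constraint at x*: paper 107/107 (tight); collating 176/176 (tight).
Dual feasibility on the basic columns requires 4·y_paper + 2·y_collating = 55, 1·y_paper + 4·y_collating = 47.
This yields shadow prices y_paper = 9, y_collating = 9.5.
Shadow price of collating = 9.5.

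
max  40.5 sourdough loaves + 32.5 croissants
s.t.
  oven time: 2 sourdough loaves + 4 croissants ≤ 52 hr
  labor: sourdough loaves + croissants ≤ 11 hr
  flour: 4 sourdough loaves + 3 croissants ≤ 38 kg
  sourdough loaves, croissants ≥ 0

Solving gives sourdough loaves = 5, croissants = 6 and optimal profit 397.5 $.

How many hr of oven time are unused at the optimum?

18

oven time used = 2·5 + 4·6 = 34; slack = 52 − 34 = 18.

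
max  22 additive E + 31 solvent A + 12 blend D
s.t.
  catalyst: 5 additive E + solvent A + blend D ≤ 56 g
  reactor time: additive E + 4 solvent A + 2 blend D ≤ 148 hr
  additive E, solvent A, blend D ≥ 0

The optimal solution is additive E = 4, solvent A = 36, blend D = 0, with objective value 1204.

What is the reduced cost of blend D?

Both catalyst and reactor time are binding at x*.
Dual feasibility on the basic columns requires 5·y_catalyst + 1·y_reactor time = 22, 1·y_catalyst + 4·y_reactor time = 31.
→ y_catalyst = 3 and y_reactor time = 7.
Reduced cost of blend D: c₃ − yᵀa₃ = 12 − (3·1 + 7·2) = 12 − 17 = -5.

-5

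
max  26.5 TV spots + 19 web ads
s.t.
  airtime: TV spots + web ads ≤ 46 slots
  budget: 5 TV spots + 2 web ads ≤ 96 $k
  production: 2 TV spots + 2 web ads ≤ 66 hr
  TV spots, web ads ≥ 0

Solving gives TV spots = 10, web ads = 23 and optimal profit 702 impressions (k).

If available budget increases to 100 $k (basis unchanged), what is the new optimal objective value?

Check each constraint at x*: airtime 33/46 (slack 13); budget 96/96 (tight); production 66/66 (tight).
By complementary slackness, y = 0 for the non-binding constraint.
From A_Bᵀ y = c: 5·y_budget + 2·y_production = 26.5; 2·y_budget + 2·y_production = 19.
This yields shadow prices y_budget = 2.5, y_production = 7.
Δz = y_budget·Δb = 2.5 × (4) = 10, so new z* = 702 + 10 = 712.

712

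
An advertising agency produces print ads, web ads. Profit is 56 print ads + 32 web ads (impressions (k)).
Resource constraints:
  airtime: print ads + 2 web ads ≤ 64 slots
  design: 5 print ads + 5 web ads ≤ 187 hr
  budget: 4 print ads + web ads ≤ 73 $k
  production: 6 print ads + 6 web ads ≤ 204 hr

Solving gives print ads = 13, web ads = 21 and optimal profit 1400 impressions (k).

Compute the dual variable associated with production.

4

Check each constraint at x*: airtime 55/64 (slack 9); design 170/187 (slack 17); budget 73/73 (tight); production 204/204 (tight).
By complementary slackness, y = 0 for the non-binding constraints.
The binding rows give the dual system: 4·y_budget + 6·y_production = 56 and 1·y_budget + 6·y_production = 32.
→ y_budget = 8 and y_production = 4.
Shadow price of production = 4.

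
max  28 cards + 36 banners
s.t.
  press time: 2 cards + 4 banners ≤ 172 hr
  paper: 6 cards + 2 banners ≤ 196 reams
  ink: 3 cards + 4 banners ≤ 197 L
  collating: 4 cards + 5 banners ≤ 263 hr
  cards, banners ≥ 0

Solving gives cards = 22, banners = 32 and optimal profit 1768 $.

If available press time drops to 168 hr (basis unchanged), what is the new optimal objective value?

Binding: press time and paper. Non-binding: ink (3 unused), collating (15 unused).
Since ink, collating are not tight, their duals are 0.
From A_Bᵀ y = c: 2·y_press time + 6·y_paper = 28; 4·y_press time + 2·y_paper = 36.
This yields shadow prices y_press time = 8, y_paper = 2.
Δz = y_press time·Δb = 8 × (-4) = -32, so new z* = 1768 − 32 = 1736.

1736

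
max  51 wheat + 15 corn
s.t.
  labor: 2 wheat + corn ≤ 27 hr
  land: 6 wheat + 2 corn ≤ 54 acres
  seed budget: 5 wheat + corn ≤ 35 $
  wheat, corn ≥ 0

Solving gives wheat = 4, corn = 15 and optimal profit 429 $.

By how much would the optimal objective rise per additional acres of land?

6

Binding: land and seed budget. Non-binding: labor (4 unused).
Since labor is not tight, its dual is 0.
The binding rows give the dual system: 6·y_land + 5·y_seed budget = 51 and 2·y_land + 1·y_seed budget = 15.
→ y_land = 6 and y_seed budget = 3.
Shadow price of land = 6.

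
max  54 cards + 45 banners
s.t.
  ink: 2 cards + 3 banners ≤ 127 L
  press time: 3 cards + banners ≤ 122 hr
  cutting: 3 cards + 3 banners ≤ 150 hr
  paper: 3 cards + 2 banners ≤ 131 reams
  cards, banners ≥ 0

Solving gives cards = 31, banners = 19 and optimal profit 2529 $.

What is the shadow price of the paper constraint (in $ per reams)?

Binding: cutting and paper. Non-binding: ink (8 unused), press time (10 unused).
Slack constraints have shadow price 0 (complementary slackness).
From A_Bᵀ y = c: 3·y_cutting + 3·y_paper = 54; 3·y_cutting + 2·y_paper = 45.
This yields shadow prices y_cutting = 9, y_paper = 9.
Shadow price of paper = 9.

9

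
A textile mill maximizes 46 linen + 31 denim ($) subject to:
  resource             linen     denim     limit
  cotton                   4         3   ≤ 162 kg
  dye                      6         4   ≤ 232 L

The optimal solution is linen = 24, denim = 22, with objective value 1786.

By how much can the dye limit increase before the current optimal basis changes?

11

Binding constraints: cotton, dye. The basis is B = [[4,3],[6,4]] with det -2.
Per unit increase in dye, x* moves by d = (1.5, -2).
The basis stays optimal until denim reaches 0; allowable increase = 11 L.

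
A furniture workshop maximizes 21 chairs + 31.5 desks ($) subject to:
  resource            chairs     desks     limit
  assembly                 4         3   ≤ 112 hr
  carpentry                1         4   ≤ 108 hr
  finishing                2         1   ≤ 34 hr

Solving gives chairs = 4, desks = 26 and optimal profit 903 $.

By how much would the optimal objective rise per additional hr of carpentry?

6

At the optimum: assembly uses 94 of 112 (slack = 18); carpentry uses 108 of 108 (binding); finishing uses 34 of 34 (binding).
Slack constraints have shadow price 0 (complementary slackness).
From A_Bᵀ y = c: 1·y_carpentry + 2·y_finishing = 21; 4·y_carpentry + 1·y_finishing = 31.5.
This yields shadow prices y_carpentry = 6, y_finishing = 7.5.
Shadow price of carpentry = 6.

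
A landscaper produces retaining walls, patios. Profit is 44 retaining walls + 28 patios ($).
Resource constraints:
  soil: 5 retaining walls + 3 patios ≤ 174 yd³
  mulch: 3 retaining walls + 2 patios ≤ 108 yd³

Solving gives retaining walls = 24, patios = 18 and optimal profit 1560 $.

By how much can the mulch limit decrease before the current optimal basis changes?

3.6

Binding constraints: soil, mulch. The basis is B = [[5,3],[3,2]] with det 1.
Per unit decrease in mulch, x* moves by d = (3, -5).
The basis stays optimal until patios reaches 0; allowable decrease = 3.6 yd³.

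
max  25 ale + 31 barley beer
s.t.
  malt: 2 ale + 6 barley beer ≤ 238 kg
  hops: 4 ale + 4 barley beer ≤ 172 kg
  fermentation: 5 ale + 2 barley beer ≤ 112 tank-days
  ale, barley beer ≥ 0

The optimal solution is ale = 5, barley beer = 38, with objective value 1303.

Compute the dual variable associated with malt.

1.5

At the optimum: malt uses 238 of 238 (binding); hops uses 172 of 172 (binding); fermentation uses 101 of 112 (slack = 11).
Since fermentation is not tight, its dual is 0.
From A_Bᵀ y = c: 2·y_malt + 4·y_hops = 25; 6·y_malt + 4·y_hops = 31.
→ y_malt = 1.5 and y_hops = 5.5.
Shadow price of malt = 1.5.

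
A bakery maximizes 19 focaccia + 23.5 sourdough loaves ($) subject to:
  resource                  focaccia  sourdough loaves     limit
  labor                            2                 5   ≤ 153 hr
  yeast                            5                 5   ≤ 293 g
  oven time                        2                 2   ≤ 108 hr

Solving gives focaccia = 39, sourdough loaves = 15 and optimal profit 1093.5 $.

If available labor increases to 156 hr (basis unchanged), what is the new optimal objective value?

1098

Binding: labor and oven time. Non-binding: yeast (23 unused).
Since yeast is not tight, its dual is 0.
The binding rows give the dual system: 2·y_labor + 2·y_oven time = 19 and 5·y_labor + 2·y_oven time = 23.5.
This yields shadow prices y_labor = 1.5, y_oven time = 8.
Δz = y_labor·Δb = 1.5 × (3) = 4.5, so new z* = 1093.5 + 4.5 = 1098.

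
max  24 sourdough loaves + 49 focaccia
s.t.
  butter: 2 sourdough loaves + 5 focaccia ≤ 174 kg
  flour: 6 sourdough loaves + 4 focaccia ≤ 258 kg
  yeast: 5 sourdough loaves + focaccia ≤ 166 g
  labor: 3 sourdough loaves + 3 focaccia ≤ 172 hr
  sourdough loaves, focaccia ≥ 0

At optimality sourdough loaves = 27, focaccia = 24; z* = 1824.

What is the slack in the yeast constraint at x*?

yeast used = 5·27 + 1·24 = 159; slack = 166 − 159 = 7.

7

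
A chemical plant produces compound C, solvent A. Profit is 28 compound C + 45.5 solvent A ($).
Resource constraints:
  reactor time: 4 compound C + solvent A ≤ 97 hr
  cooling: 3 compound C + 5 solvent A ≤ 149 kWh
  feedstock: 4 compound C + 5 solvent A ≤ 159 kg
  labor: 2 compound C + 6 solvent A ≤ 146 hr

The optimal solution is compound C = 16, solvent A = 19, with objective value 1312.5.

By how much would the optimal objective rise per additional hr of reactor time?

0

Binding: feedstock and labor. Non-binding: reactor time (14 unused), cooling (6 unused).
Slack constraints have shadow price 0 (complementary slackness).
The binding rows give the dual system: 4·y_feedstock + 2·y_labor = 28 and 5·y_feedstock + 6·y_labor = 45.5.
→ y_feedstock = 5.5 and y_labor = 3.
Shadow price of reactor time = 0.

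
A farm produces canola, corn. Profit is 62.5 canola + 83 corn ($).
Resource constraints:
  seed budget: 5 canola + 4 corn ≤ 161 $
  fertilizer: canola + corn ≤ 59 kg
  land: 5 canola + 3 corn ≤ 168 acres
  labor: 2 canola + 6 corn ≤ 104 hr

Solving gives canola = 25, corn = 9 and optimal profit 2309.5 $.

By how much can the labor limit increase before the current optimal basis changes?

137.5

Binding constraints: seed budget, labor. The basis is B = [[5,4],[2,6]] with det 22.
Per unit increase in labor, x* moves by d = (-0.1818, 0.2273).
The basis stays optimal until canola reaches 0; allowable increase = 137.5 hr.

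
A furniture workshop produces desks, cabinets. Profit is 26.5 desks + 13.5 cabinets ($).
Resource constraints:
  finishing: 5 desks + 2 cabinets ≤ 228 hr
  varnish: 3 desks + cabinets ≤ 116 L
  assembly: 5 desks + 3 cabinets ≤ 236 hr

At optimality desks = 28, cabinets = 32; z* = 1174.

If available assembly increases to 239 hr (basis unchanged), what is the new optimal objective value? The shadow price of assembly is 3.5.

1184.5

Δb = 3, so new z* = 1174 + (3.5)·(3) = 1174 + 10.5 = 1184.5.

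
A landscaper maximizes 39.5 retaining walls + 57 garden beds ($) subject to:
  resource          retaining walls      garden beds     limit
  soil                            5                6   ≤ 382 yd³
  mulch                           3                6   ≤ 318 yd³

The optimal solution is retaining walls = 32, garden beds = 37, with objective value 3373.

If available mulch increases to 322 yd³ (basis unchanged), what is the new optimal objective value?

Both soil and mulch are binding at x*.
The binding rows give the dual system: 5·y_soil + 3·y_mulch = 39.5 and 6·y_soil + 6·y_mulch = 57.
This yields shadow prices y_soil = 5.5, y_mulch = 4.
Δz = y_mulch·Δb = 4 × (4) = 16, so new z* = 3373 + 16 = 3389.

3389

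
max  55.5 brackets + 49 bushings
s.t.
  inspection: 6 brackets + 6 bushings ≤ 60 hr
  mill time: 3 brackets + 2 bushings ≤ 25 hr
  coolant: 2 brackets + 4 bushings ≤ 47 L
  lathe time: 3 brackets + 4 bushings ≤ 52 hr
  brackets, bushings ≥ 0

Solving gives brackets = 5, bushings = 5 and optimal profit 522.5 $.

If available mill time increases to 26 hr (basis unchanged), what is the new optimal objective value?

529

Binding: inspection and mill time. Non-binding: coolant (17 unused), lathe time (17 unused).
Since coolant, lathe time are not tight, their duals are 0.
Dual feasibility on the basic columns requires 6·y_inspection + 3·y_mill time = 55.5, 6·y_inspection + 2·y_mill time = 49.
This yields shadow prices y_inspection = 6, y_mill time = 6.5.
Δz = y_mill time·Δb = 6.5 × (1) = 6.5, so new z* = 522.5 + 6.5 = 529.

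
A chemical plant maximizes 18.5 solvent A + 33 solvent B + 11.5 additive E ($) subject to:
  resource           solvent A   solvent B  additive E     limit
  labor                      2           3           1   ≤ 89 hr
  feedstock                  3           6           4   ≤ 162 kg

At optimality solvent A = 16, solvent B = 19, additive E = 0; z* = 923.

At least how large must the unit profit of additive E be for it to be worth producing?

18

Check each constraint at x*: labor 89/89 (tight); feedstock 162/162 (tight).
The binding rows give the dual system: 2·y_labor + 3·y_feedstock = 18.5 and 3·y_labor + 6·y_feedstock = 33.
Solving: y_labor = 4, y_feedstock = 3.5.
additive E enters the basis when its profit ≥ yᵀa₃ = 4·1 + 3.5·4 = 18.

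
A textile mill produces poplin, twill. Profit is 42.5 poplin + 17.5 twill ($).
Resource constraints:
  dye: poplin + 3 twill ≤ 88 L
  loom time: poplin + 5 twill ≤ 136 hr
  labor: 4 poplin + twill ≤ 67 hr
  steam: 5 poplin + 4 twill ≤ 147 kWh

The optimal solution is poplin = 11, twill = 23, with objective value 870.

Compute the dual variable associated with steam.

2.5

Binding: labor and steam. Non-binding: dye (8 unused), loom time (10 unused).
Slack constraints have shadow price 0 (complementary slackness).
Dual feasibility on the basic columns requires 4·y_labor + 5·y_steam = 42.5, 1·y_labor + 4·y_steam = 17.5.
Solving: y_labor = 7.5, y_steam = 2.5.
Shadow price of steam = 2.5.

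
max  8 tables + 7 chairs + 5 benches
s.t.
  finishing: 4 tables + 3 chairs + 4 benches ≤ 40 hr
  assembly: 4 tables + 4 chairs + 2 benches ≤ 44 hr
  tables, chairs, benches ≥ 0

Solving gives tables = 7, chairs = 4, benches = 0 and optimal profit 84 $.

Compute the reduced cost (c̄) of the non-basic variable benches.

-1

At the optimum: finishing uses 40 of 40 (binding); assembly uses 44 of 44 (binding).
The binding rows give the dual system: 4·y_finishing + 4·y_assembly = 8 and 3·y_finishing + 4·y_assembly = 7.
Solving: y_finishing = 1, y_assembly = 1.
Reduced cost of benches: c₃ − yᵀa₃ = 5 − (1·4 + 1·2) = 5 − 6 = -1.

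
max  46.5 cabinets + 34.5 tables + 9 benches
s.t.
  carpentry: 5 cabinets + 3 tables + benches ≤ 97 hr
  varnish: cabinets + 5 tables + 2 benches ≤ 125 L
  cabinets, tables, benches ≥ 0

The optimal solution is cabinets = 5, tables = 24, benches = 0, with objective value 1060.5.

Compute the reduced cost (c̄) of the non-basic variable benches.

-3

At the optimum: carpentry uses 97 of 97 (binding); varnish uses 125 of 125 (binding).
The binding rows give the dual system: 5·y_carpentry + 1·y_varnish = 46.5 and 3·y_carpentry + 5·y_varnish = 34.5.
→ y_carpentry = 9 and y_varnish = 1.5.
Reduced cost of benches: c₃ − yᵀa₃ = 9 − (9·1 + 1.5·2) = 9 − 12 = -3.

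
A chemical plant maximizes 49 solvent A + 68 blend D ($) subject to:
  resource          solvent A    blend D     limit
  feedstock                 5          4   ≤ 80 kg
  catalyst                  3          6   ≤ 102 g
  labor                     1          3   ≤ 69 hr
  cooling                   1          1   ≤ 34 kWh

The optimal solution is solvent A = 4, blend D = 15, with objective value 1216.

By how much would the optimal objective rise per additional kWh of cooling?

At the optimum: feedstock uses 80 of 80 (binding); catalyst uses 102 of 102 (binding); labor uses 49 of 69 (slack = 20); cooling uses 19 of 34 (slack = 15).
Since labor, cooling are not tight, their duals are 0.
Dual feasibility on the basic columns requires 5·y_feedstock + 3·y_catalyst = 49, 4·y_feedstock + 6·y_catalyst = 68.
Solving: y_feedstock = 5, y_catalyst = 8.
Shadow price of cooling = 0.

0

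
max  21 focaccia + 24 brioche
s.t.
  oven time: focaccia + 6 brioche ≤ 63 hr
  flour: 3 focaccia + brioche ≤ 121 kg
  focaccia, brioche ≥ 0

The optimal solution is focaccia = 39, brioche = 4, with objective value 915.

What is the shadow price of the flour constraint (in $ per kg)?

Check each constraint at x*: oven time 63/63 (tight); flour 121/121 (tight).
Dual feasibility on the basic columns requires 1·y_oven time + 3·y_flour = 21, 6·y_oven time + 1·y_flour = 24.
→ y_oven time = 3 and y_flour = 6.
Shadow price of flour = 6.

6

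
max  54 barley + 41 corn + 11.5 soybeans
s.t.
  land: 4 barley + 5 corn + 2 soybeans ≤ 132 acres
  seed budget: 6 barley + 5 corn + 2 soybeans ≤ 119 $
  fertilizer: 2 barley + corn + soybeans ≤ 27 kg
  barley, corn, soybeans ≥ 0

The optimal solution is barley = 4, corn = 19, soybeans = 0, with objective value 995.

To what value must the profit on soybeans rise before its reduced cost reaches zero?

Binding: seed budget and fertilizer. Non-binding: land (21 unused).
By complementary slackness, y = 0 for the non-binding constraint.
The binding rows give the dual system: 6·y_seed budget + 2·y_fertilizer = 54 and 5·y_seed budget + 1·y_fertilizer = 41.
Solving: y_seed budget = 7, y_fertilizer = 6.
soybeans enters the basis when its profit ≥ yᵀa₃ = 7·2 + 6·1 = 20.

20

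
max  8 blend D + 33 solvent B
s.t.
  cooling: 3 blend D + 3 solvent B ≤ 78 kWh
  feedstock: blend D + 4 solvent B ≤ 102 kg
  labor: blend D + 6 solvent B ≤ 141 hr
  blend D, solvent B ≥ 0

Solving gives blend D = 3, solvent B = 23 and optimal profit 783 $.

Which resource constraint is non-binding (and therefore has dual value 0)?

feedstock

cooling: 78/78 (binding)
feedstock: 95/102 (slack 7)
labor: 141/141 (binding)
By complementary slackness, a constraint with positive slack has shadow price 0 → feedstock.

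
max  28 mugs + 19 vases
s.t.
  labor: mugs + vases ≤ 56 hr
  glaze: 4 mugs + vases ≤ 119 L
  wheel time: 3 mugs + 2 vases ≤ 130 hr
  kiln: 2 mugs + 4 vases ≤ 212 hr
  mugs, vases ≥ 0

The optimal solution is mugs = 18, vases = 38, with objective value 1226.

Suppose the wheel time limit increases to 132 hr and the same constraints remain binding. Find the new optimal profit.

1244

At the optimum: labor uses 56 of 56 (binding); glaze uses 110 of 119 (slack = 9); wheel time uses 130 of 130 (binding); kiln uses 188 of 212 (slack = 24).
By complementary slackness, y = 0 for the non-binding constraints.
The binding rows give the dual system: 1·y_labor + 3·y_wheel time = 28 and 1·y_labor + 2·y_wheel time = 19.
This yields shadow prices y_labor = 1, y_wheel time = 9.
Δz = y_wheel time·Δb = 9 × (2) = 18, so new z* = 1226 + 18 = 1244.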